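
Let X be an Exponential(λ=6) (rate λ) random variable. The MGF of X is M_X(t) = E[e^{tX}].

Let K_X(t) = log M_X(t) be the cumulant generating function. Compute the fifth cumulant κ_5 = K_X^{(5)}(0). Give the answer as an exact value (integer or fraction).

κ_5 = K′′′′′(0) = 1/324

M_X(t) = 6/(6 - t)
K_X(t) = log M_X(t) = -log(6 - t) + log(6)
K′(t) = -1/(t - 6)
K′′(t) = 1/(t^2 - 12*t + 36)
K′′′(t) = -2/(t^3 - 18*t^2 + 108*t - 216)
K′′′′(t) = 6/(t^4 - 24*t^3 + 216*t^2 - 864*t + 1296)
K′′′′′(t) = -24/(t^5 - 30*t^4 + 360*t^3 - 2160*t^2 + 6480*t - 7776)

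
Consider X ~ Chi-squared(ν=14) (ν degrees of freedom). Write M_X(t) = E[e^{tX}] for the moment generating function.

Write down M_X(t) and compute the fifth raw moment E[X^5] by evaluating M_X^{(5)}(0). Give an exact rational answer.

E[X^5] = M^(5)(0) = 1774080

M_X(t) = (1 - 2*t)^(-7)
M^(5)(t) = 1774080/(4096*t^12 - 24576*t^11 + 67584*t^10 - 112640*t^9 + 126720*t^8 - 101376*t^7 + 59136*t^6 - 25344*t^5 + 7920*t^4 - 1760*t^3 + 264*t^2 - 24*t + 1)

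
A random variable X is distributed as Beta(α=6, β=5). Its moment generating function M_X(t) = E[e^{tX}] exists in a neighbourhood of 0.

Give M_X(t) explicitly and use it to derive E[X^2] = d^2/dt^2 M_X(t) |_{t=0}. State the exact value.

E[X^2] = d^2M/dt^2 |_{t=0} = 7/22

M_X(t) = ₁F₁(6; 11; t)
dM/dt = 6*₁F₁(7; 12; t)/11
d^2M/dt^2 = 7*₁F₁(8; 13; t)/22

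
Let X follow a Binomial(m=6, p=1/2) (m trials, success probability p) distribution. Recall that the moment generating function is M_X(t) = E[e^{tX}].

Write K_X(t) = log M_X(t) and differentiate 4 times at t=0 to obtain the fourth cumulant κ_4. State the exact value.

M_X(t) = (e^(t)/2 + 1/2)^6
K_X(t) = log M_X(t) = 6*log(e^(t)/2 + 1/2)
K^(4)(t) = (6*e^(3*t) - 24*e^(2*t) + 6*e^(t))/(e^(4*t) + 4*e^(3*t) + 6*e^(2*t) + 4*e^(t) + 1)

κ_4 = K^(4)(0) = -3/4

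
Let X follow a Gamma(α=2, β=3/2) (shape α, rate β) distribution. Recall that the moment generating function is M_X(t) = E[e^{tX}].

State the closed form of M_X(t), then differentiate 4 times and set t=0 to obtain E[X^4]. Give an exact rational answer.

E[X^4] = M^(4)(0) = 640/27

M_X(t) = 9/(4*(3/2 - t)^2)
M^(4)(t) = 17280/(64*t^6 - 576*t^5 + 2160*t^4 - 4320*t^3 + 4860*t^2 - 2916*t + 729)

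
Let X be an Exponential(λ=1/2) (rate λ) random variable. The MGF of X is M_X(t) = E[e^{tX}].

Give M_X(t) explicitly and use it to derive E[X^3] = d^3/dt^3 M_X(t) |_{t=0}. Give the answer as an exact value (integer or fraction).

E[X^3] = M^(3)(0) = 48

M_X(t) = 1/(2*(1/2 - t))
M^(3)(t) = 48/(16*t^4 - 32*t^3 + 24*t^2 - 8*t + 1)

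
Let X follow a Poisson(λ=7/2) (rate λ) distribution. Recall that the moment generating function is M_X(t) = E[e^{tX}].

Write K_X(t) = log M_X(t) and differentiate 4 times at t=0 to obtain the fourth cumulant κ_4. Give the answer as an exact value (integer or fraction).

κ_4 = K′′′′(0) = 7/2

M_X(t) = e^(7*e^(t)/2 - 7/2)
K_X(t) = log M_X(t) = 7*e^(t)/2 - 7/2
K′(t) = 7*e^(t)/2
K′′(t) = 7*e^(t)/2
K′′′(t) = 7*e^(t)/2
K′′′′(t) = 7*e^(t)/2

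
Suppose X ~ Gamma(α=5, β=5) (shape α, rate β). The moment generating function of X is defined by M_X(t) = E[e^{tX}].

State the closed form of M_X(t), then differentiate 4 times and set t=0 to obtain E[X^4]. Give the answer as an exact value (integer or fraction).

M_X(t) = 3125/(5 - t)^5
M′(t) = 15625/(t^6 - 30*t^5 + 375*t^4 - 2500*t^3 + 9375*t^2 - 18750*t + 15625)
M′′(t) = -93750/(t^7 - 35*t^6 + 525*t^5 - 4375*t^4 + 21875*t^3 - 65625*t^2 + 109375*t - 78125)
M′′′(t) = 656250/(t^8 - 40*t^7 + 700*t^6 - 7000*t^5 + 43750*t^4 - 175000*t^3 + 437500*t^2 - 625000*t + 390625)
M′′′′(t) = -5250000/(t^9 - 45*t^8 + 900*t^7 - 10500*t^6 + 78750*t^5 - 393750*t^4 + 1312500*t^3 - 2812500*t^2 + 3515625*t - 1953125)

E[X^4] = M′′′′(0) = 336/125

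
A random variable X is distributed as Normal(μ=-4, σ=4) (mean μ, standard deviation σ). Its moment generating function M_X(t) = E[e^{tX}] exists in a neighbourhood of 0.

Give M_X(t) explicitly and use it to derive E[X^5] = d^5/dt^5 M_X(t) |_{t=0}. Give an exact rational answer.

E[X^5] = d^5M/dt^5 |_{t=0} = -26624

M_X(t) = e^(8*t^2 - 4*t)
dM/dt = 16*t*e^(-4*t)*e^(8*t^2) - 4*e^(-4*t)*e^(8*t^2)
d^2M/dt^2 = (256*t^2*e^(8*t^2) - 128*t*e^(8*t^2) + 32*e^(8*t^2))*e^(-4*t)
d^3M/dt^3 = (4096*t^3*e^(8*t^2) - 3072*t^2*e^(8*t^2) + 1536*t*e^(8*t^2) - 256*e^(8*t^2))*e^(-4*t)
d^4M/dt^4 = (65536*t^4*e^(8*t^2) - 65536*t^3*e^(8*t^2) + 49152*t^2*e^(8*t^2) - 16384*t*e^(8*t^2) + 2560*e^(8*t^2))*e^(-4*t)
d^5M/dt^5 = (1048576*t^5*e^(8*t^2) - 1310720*t^4*e^(8*t^2) + 1310720*t^3*e^(8*t^2) - 655360*t^2*e^(8*t^2) + 204800*t*e^(8*t^2) - 26624*e^(8*t^2))*e^(-4*t)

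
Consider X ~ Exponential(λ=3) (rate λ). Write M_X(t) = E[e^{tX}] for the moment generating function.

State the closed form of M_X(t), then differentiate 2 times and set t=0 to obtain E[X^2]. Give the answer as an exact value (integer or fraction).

M_X(t) = 3/(3 - t)
dM/dt = 3/(t^2 - 6*t + 9)
d^2M/dt^2 = -6/(t^3 - 9*t^2 + 27*t - 27)

E[X^2] = d^2M/dt^2 |_{t=0} = 2/9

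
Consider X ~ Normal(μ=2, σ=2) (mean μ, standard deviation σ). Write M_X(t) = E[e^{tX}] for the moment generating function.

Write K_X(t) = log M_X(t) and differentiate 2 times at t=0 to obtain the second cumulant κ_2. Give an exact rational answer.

κ_2 = D^2[K](0) = 4

M_X(t) = e^(2*t^2 + 2*t)
K_X(t) = log M_X(t) = 2*t^2 + 2*t
D^2[K](t) = 4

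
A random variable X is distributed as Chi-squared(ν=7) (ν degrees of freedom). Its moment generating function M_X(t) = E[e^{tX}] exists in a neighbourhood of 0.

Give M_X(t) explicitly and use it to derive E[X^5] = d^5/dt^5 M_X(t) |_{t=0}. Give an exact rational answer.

M_X(t) = (1 - 2*t)^(-7/2)
M′(t) = 7/(16*t^4*√(1 - 2*t) - 32*t^3*√(1 - 2*t) + 24*t^2*√(1 - 2*t) - 8*t*√(1 - 2*t) + √(1 - 2*t))
M′′(t) = -63/(32*t^5*√(1 - 2*t) - 80*t^4*√(1 - 2*t) + 80*t^3*√(1 - 2*t) - 40*t^2*√(1 - 2*t) + 10*t*√(1 - 2*t) - √(1 - 2*t))
M′′′(t) = 693/(64*t^6*√(1 - 2*t) - 192*t^5*√(1 - 2*t) + 240*t^4*√(1 - 2*t) - 160*t^3*√(1 - 2*t) + 60*t^2*√(1 - 2*t) - 12*t*√(1 - 2*t) + √(1 - 2*t))

E[X^5] = M′′′′′(0) = 135135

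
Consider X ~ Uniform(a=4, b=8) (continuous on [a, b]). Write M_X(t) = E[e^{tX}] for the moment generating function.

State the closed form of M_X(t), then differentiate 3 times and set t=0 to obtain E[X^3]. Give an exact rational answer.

E[X^3] = d^3M/dt^3 |_{t=0} = 240

M_X(t) = (e^(8*t) - e^(4*t))/(4*t)
dM/dt = (8*t*e^(8*t) - 4*t*e^(4*t) - e^(8*t) + e^(4*t))/(4*t^2)
d^2M/dt^2 = (32*t^2*e^(8*t) - 8*t^2*e^(4*t) - 8*t*e^(8*t) + 4*t*e^(4*t) + e^(8*t) - e^(4*t))/(2*t^3)
d^3M/dt^3 = (256*t^3*e^(8*t) - 32*t^3*e^(4*t) - 96*t^2*e^(8*t) + 24*t^2*e^(4*t) + 24*t*e^(8*t) - 12*t*e^(4*t) - 3*e^(8*t) + 3*e^(4*t))/(2*t^4)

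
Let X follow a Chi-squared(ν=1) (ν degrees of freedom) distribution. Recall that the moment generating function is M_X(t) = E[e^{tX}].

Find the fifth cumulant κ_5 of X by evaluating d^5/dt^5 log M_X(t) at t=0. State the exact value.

κ_5 = d^5K/dt^5 |_{t=0} = 384

M_X(t) = 1/√(1 - 2*t)
K_X(t) = log M_X(t) = -log(1 - 2*t)/2
dK/dt = -1/(2*t - 1)
d^2K/dt^2 = 2/(4*t^2 - 4*t + 1)
d^3K/dt^3 = -8/(8*t^3 - 12*t^2 + 6*t - 1)
d^4K/dt^4 = 48/(16*t^4 - 32*t^3 + 24*t^2 - 8*t + 1)
d^5K/dt^5 = -384/(32*t^5 - 80*t^4 + 80*t^3 - 40*t^2 + 10*t - 1)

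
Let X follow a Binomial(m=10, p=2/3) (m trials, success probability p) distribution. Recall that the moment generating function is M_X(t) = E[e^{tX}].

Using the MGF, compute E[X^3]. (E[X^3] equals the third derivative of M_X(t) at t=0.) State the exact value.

E[X^3] = D^3[M](0) = 340

M_X(t) = (2*e^(t)/3 + 1/3)^10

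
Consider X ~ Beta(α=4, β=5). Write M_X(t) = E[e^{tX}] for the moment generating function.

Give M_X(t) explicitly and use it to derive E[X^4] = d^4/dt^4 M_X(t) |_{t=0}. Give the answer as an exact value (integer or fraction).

M_X(t) = ₁F₁(4; 9; t)
M′(t) = 4*₁F₁(5; 10; t)/9
M′′(t) = 2*₁F₁(6; 11; t)/9
M′′′(t) = 4*₁F₁(7; 12; t)/33
M′′′′(t) = 7*₁F₁(8; 13; t)/99

E[X^4] = M′′′′(0) = 7/99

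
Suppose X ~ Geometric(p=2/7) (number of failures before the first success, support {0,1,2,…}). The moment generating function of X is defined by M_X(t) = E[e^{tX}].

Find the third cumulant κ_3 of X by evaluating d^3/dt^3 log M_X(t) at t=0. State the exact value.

κ_3 = K^(3)(0) = 105/2

M_X(t) = 2/(7*(1 - 5*e^(t)/7))
K_X(t) = log M_X(t) = -log(1 - 5*e^(t)/7) - log(7) + log(2)
K^(3)(t) = (-175*e^(2*t) - 245*e^(t))/(125*e^(3*t) - 525*e^(2*t) + 735*e^(t) - 343)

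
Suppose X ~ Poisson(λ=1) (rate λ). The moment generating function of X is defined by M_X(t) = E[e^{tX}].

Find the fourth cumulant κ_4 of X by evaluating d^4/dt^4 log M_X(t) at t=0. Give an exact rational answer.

M_X(t) = e^(e^(t) - 1)
K_X(t) = log M_X(t) = e^(t) - 1
K′(t) = e^(t)
K′′(t) = e^(t)
K′′′(t) = e^(t)
K′′′′(t) = e^(t)

κ_4 = K′′′′(0) = 1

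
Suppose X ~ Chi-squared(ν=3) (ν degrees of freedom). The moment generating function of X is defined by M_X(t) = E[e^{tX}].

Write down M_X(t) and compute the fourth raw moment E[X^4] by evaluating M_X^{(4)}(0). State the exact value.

E[X^4] = d^4M/dt^4 |_{t=0} = 945

M_X(t) = (1 - 2*t)^(-3/2)
dM/dt = 3/(4*t^2*√(1 - 2*t) - 4*t*√(1 - 2*t) + √(1 - 2*t))
d^2M/dt^2 = -15/(8*t^3*√(1 - 2*t) - 12*t^2*√(1 - 2*t) + 6*t*√(1 - 2*t) - √(1 - 2*t))
d^3M/dt^3 = 105/(16*t^4*√(1 - 2*t) - 32*t^3*√(1 - 2*t) + 24*t^2*√(1 - 2*t) - 8*t*√(1 - 2*t) + √(1 - 2*t))
d^4M/dt^4 = -945/(32*t^5*√(1 - 2*t) - 80*t^4*√(1 - 2*t) + 80*t^3*√(1 - 2*t) - 40*t^2*√(1 - 2*t) + 10*t*√(1 - 2*t) - √(1 - 2*t))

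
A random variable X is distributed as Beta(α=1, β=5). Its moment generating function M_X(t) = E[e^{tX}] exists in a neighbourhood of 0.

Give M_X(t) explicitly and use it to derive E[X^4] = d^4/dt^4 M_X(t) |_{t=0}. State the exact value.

E[X^4] = M^(4)(0) = 1/126

M_X(t) = ₁F₁(1; 6; t)
M^(4)(t) = ₁F₁(5; 10; t)/126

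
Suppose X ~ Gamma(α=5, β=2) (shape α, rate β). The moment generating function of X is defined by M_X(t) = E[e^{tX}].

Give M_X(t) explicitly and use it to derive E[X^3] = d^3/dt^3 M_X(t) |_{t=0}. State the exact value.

M_X(t) = 32/(2 - t)^5
M′(t) = 160/(t^6 - 12*t^5 + 60*t^4 - 160*t^3 + 240*t^2 - 192*t + 64)
M′′(t) = -960/(t^7 - 14*t^6 + 84*t^5 - 280*t^4 + 560*t^3 - 672*t^2 + 448*t - 128)
M′′′(t) = 6720/(t^8 - 16*t^7 + 112*t^6 - 448*t^5 + 1120*t^4 - 1792*t^3 + 1792*t^2 - 1024*t + 256)

E[X^3] = M′′′(0) = 105/4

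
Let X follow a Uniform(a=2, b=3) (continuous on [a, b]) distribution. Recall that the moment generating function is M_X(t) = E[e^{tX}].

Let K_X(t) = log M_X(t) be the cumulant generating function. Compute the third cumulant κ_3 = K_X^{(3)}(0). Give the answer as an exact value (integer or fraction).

M_X(t) = (e^(3*t) - e^(2*t))/t
K_X(t) = log M_X(t) = -log(t) + log(e^(3*t) - e^(2*t))
K^(3)(t) = (t^3*e^(2*t) + t^3*e^(t) - 2*e^(3*t) + 6*e^(2*t) - 6*e^(t) + 2)/(t^3*e^(3*t) - 3*t^3*e^(2*t) + 3*t^3*e^(t) - t^3)

κ_3 = K^(3)(0) = 0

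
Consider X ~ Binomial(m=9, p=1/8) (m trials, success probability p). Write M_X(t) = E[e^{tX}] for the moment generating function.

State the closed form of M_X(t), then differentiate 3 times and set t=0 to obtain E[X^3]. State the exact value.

M_X(t) = (e^(t)/8 + 7/8)^9

E[X^3] = M′′′(0) = 351/64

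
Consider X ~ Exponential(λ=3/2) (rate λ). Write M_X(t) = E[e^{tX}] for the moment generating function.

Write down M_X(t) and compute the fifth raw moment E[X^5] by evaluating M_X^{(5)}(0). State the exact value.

E[X^5] = D^5[M](0) = 1280/81

M_X(t) = 3/(2*(3/2 - t))
D^5[M](t) = 11520/(64*t^6 - 576*t^5 + 2160*t^4 - 4320*t^3 + 4860*t^2 - 2916*t + 729)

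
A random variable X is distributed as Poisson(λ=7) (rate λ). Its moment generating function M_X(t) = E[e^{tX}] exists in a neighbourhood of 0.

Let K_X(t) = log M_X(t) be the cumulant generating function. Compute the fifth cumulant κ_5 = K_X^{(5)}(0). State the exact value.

M_X(t) = e^(7*e^(t) - 7)
K_X(t) = log M_X(t) = 7*e^(t) - 7
K^(5)(t) = 7*e^(t)

κ_5 = K^(5)(0) = 7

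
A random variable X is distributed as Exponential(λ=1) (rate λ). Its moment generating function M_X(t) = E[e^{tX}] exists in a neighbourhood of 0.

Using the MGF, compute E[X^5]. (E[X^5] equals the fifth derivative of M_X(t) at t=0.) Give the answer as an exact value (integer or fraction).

M_X(t) = 1/(1 - t)
dM/dt = 1/(t^2 - 2*t + 1)
d^2M/dt^2 = -2/(t^3 - 3*t^2 + 3*t - 1)
d^3M/dt^3 = 6/(t^4 - 4*t^3 + 6*t^2 - 4*t + 1)
d^4M/dt^4 = -24/(t^5 - 5*t^4 + 10*t^3 - 10*t^2 + 5*t - 1)
d^5M/dt^5 = 120/(t^6 - 6*t^5 + 15*t^4 - 20*t^3 + 15*t^2 - 6*t + 1)

E[X^5] = d^5M/dt^5 |_{t=0} = 120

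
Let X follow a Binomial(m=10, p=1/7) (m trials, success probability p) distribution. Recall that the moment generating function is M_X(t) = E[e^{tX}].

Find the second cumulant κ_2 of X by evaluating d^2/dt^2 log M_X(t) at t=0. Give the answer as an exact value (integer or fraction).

M_X(t) = (e^(t)/7 + 6/7)^10
K_X(t) = log M_X(t) = 10*log(e^(t)/7 + 6/7)
K^(2)(t) = 60*e^(t)/(e^(2*t) + 12*e^(t) + 36)

κ_2 = K^(2)(0) = 60/49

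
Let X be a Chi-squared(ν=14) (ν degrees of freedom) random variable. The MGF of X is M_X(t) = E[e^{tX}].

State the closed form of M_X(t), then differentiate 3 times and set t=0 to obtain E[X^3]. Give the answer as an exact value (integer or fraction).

E[X^3] = d^3M/dt^3 |_{t=0} = 4032

M_X(t) = (1 - 2*t)^(-7)
dM/dt = 14/(256*t^8 - 1024*t^7 + 1792*t^6 - 1792*t^5 + 1120*t^4 - 448*t^3 + 112*t^2 - 16*t + 1)
d^2M/dt^2 = -224/(512*t^9 - 2304*t^8 + 4608*t^7 - 5376*t^6 + 4032*t^5 - 2016*t^4 + 672*t^3 - 144*t^2 + 18*t - 1)
d^3M/dt^3 = 4032/(1024*t^10 - 5120*t^9 + 11520*t^8 - 15360*t^7 + 13440*t^6 - 8064*t^5 + 3360*t^4 - 960*t^3 + 180*t^2 - 20*t + 1)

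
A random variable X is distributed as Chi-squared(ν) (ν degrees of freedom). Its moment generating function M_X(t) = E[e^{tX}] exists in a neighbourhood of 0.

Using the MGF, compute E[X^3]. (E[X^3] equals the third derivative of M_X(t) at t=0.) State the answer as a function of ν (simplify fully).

M_X(t) = (1 - 2*t)^(-ν/2)
D^3[M](t) = (-ν^3 - 6*ν^2 - 8*ν)/(8*t^3*(1 - 2*t)^(ν/2) - 12*t^2*(1 - 2*t)^(ν/2) + 6*t*(1 - 2*t)^(ν/2) - (1 - 2*t)^(ν/2))

E[X^3] = D^3[M](0) = ν*(ν^2 + 6*ν + 8)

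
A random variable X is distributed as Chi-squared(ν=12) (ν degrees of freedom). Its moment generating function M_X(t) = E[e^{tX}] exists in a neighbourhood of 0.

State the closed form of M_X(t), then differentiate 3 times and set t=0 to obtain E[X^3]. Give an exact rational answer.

M_X(t) = (1 - 2*t)^(-6)
D^3[M](t) = -2688/(512*t^9 - 2304*t^8 + 4608*t^7 - 5376*t^6 + 4032*t^5 - 2016*t^4 + 672*t^3 - 144*t^2 + 18*t - 1)

E[X^3] = D^3[M](0) = 2688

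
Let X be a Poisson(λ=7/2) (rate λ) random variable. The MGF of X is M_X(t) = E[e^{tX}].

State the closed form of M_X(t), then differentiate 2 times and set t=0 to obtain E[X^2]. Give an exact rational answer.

M_X(t) = e^(7*e^(t)/2 - 7/2)
D^2[M](t) = (49*e^(2*t)*e^(7*e^(t)/2) + 14*e^(t)*e^(7*e^(t)/2))*e^(-7/2)/4

E[X^2] = D^2[M](0) = 63/4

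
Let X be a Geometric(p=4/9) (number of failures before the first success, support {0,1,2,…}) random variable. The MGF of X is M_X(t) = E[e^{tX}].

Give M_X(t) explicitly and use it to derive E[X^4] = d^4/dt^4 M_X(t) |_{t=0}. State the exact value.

M_X(t) = 4/(9*(1 - 5*e^(t)/9))
M^(4)(t) = (-2500*e^(4*t) - 49500*e^(3*t) - 89100*e^(2*t) - 14580*e^(t))/(3125*e^(5*t) - 28125*e^(4*t) + 101250*e^(3*t) - 182250*e^(2*t) + 164025*e^(t) - 59049)

E[X^4] = M^(4)(0) = 4865/32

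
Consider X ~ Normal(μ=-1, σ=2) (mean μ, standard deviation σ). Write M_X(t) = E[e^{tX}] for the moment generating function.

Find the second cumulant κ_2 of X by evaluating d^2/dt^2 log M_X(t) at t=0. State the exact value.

M_X(t) = e^(2*t^2 - t)
K_X(t) = log M_X(t) = 2*t^2 - t
K′(t) = 4*t - 1
K′′(t) = 4

κ_2 = K′′(0) = 4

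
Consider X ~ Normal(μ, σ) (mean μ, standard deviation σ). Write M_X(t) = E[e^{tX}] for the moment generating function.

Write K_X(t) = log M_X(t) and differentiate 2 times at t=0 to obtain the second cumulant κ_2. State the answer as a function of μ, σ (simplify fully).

M_X(t) = e^(μ*t + σ^2*t^2/2)
K_X(t) = log M_X(t) = μ*t + σ^2*t^2/2
D^2[K](t) = σ^2

κ_2 = D^2[K](0) = σ^2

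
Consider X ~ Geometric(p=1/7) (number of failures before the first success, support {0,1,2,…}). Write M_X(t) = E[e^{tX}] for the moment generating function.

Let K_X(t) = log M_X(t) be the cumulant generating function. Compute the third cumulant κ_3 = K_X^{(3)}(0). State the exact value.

κ_3 = D^3[K](0) = 546

M_X(t) = 1/(7*(1 - 6*e^(t)/7))
K_X(t) = log M_X(t) = -log(1 - 6*e^(t)/7) - log(7)
D^3[K](t) = (-252*e^(2*t) - 294*e^(t))/(216*e^(3*t) - 756*e^(2*t) + 882*e^(t) - 343)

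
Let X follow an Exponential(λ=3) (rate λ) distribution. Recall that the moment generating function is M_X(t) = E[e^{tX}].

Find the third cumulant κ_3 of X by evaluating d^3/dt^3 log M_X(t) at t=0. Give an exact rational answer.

M_X(t) = 3/(3 - t)
K_X(t) = log M_X(t) = -log(3 - t) + log(3)
D^3[K](t) = -2/(t^3 - 9*t^2 + 27*t - 27)

κ_3 = D^3[K](0) = 2/27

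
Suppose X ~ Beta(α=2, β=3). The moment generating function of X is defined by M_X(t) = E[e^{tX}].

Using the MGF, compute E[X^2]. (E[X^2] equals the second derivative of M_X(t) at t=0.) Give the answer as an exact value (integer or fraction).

M_X(t) = ₁F₁(2; 5; t)
M′(t) = 2*₁F₁(3; 6; t)/5
M′′(t) = ₁F₁(4; 7; t)/5

E[X^2] = M′′(0) = 1/5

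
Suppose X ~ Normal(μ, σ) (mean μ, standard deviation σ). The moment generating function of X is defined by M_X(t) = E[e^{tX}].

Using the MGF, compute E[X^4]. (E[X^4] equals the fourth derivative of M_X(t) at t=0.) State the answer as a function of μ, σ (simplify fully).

M_X(t) = e^(μ*t + σ^2*t^2/2)

E[X^4] = D^4[M](0) = μ^4 + 6*μ^2*σ^2 + 3*σ^4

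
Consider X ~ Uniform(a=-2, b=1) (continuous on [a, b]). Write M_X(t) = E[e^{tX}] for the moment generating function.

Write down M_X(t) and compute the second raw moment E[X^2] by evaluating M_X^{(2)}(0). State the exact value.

E[X^2] = D^2[M](0) = 1

M_X(t) = (e^(t) - e^(-2*t))/(3*t)
D^2[M](t) = (t^2*e^(3*t) - 4*t^2 - 2*t*e^(3*t) - 4*t + 2*e^(3*t) - 2)*e^(-2*t)/(3*t^3)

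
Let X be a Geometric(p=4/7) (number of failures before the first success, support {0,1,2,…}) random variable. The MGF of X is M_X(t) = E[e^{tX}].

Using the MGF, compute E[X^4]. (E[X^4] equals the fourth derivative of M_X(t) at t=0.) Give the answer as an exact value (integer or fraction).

E[X^4] = M′′′′(0) = 1005/32

M_X(t) = 4/(7*(1 - 3*e^(t)/7))
M′(t) = 12*e^(t)/(9*e^(2*t) - 42*e^(t) + 49)
M′′(t) = (-36*e^(2*t) - 84*e^(t))/(27*e^(3*t) - 189*e^(2*t) + 441*e^(t) - 343)
M′′′(t) = (108*e^(3*t) + 1008*e^(2*t) + 588*e^(t))/(81*e^(4*t) - 756*e^(3*t) + 2646*e^(2*t) - 4116*e^(t) + 2401)
M′′′′(t) = (-324*e^(4*t) - 8316*e^(3*t) - 19404*e^(2*t) - 4116*e^(t))/(243*e^(5*t) - 2835*e^(4*t) + 13230*e^(3*t) - 30870*e^(2*t) + 36015*e^(t) - 16807)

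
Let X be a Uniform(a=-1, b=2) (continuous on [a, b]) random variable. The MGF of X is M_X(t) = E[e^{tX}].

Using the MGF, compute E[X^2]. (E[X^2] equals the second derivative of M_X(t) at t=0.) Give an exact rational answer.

M_X(t) = (e^(2*t) - e^(-t))/(3*t)
M′(t) = (2*t*e^(3*t) + t - e^(3*t) + 1)*e^(-t)/(3*t^2)
M′′(t) = (4*t^2*e^(3*t) - t^2 - 4*t*e^(3*t) - 2*t + 2*e^(3*t) - 2)*e^(-t)/(3*t^3)

E[X^2] = M′′(0) = 1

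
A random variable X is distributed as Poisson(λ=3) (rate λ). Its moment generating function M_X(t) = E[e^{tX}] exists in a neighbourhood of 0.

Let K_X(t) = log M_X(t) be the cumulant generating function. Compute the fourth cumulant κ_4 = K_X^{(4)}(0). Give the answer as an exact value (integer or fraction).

M_X(t) = e^(3*e^(t) - 3)
K_X(t) = log M_X(t) = 3*e^(t) - 3
K′(t) = 3*e^(t)
K′′(t) = 3*e^(t)
K′′′(t) = 3*e^(t)
K′′′′(t) = 3*e^(t)

κ_4 = K′′′′(0) = 3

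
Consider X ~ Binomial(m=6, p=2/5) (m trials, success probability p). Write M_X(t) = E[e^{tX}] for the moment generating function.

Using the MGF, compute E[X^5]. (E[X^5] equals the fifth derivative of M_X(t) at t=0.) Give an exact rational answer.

M_X(t) = (2*e^(t)/5 + 3/5)^6
M′(t) = 384*e^(6*t)/15625 + 576*e^(5*t)/3125 + 1728*e^(4*t)/3125 + 2592*e^(3*t)/3125 + 1944*e^(2*t)/3125 + 2916*e^(t)/15625
M′′(t) = 2304*e^(6*t)/15625 + 576*e^(5*t)/625 + 6912*e^(4*t)/3125 + 7776*e^(3*t)/3125 + 3888*e^(2*t)/3125 + 2916*e^(t)/15625
M′′′(t) = 13824*e^(6*t)/15625 + 576*e^(5*t)/125 + 27648*e^(4*t)/3125 + 23328*e^(3*t)/3125 + 7776*e^(2*t)/3125 + 2916*e^(t)/15625
M′′′′(t) = 82944*e^(6*t)/15625 + 576*e^(5*t)/25 + 110592*e^(4*t)/3125 + 69984*e^(3*t)/3125 + 15552*e^(2*t)/3125 + 2916*e^(t)/15625
M′′′′′(t) = 497664*e^(6*t)/15625 + 576*e^(5*t)/5 + 442368*e^(4*t)/3125 + 209952*e^(3*t)/3125 + 31104*e^(2*t)/3125 + 2916*e^(t)/15625

E[X^5] = M′′′′′(0) = 228708/625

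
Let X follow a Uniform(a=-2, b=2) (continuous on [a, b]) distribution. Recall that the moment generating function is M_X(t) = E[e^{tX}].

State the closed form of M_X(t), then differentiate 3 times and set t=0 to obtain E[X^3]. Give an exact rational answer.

M_X(t) = (e^(2*t) - e^(-2*t))/(4*t)
M′(t) = (2*t*e^(4*t) + 2*t - e^(4*t) + 1)*e^(-2*t)/(4*t^2)
M′′(t) = (2*t^2*e^(4*t) - 2*t^2 - 2*t*e^(4*t) - 2*t + e^(4*t) - 1)*e^(-2*t)/(2*t^3)
M′′′(t) = (4*t^3*e^(4*t) + 4*t^3 - 6*t^2*e^(4*t) + 6*t^2 + 6*t*e^(4*t) + 6*t - 3*e^(4*t) + 3)*e^(-2*t)/(2*t^4)

E[X^3] = M′′′(0) = 0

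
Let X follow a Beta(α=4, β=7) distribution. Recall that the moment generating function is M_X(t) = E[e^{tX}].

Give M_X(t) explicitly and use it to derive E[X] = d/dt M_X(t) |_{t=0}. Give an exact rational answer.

E[X] = dM/dt |_{t=0} = 4/11

M_X(t) = ₁F₁(4; 11; t)
dM/dt = 4*₁F₁(5; 12; t)/11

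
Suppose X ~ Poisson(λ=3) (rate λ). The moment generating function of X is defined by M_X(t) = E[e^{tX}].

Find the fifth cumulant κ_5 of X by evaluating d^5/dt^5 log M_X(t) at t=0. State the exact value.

κ_5 = d^5K/dt^5 |_{t=0} = 3

M_X(t) = e^(3*e^(t) - 3)
K_X(t) = log M_X(t) = 3*e^(t) - 3
dK/dt = 3*e^(t)
d^2K/dt^2 = 3*e^(t)
d^3K/dt^3 = 3*e^(t)
d^4K/dt^4 = 3*e^(t)
d^5K/dt^5 = 3*e^(t)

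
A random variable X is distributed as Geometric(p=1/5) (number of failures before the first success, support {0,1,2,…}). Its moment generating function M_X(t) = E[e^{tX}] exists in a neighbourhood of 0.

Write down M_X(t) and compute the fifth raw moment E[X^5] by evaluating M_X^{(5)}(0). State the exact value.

M_X(t) = 1/(5*(1 - 4*e^(t)/5))

E[X^5] = M^(5)(0) = 194404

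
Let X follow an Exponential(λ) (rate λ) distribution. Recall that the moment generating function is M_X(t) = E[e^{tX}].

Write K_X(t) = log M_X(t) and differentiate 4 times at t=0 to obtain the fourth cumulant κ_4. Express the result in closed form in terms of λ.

M_X(t) = λ/(λ - t)
K_X(t) = log M_X(t) = log(λ) - log(λ - t)
K^(4)(t) = 6/(λ^4 - 4*λ^3*t + 6*λ^2*t^2 - 4*λ*t^3 + t^4)

κ_4 = K^(4)(0) = 6/λ^4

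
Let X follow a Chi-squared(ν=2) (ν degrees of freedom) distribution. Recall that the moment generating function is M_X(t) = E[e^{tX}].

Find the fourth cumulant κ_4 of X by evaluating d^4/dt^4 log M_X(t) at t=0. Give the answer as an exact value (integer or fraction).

κ_4 = K′′′′(0) = 96

M_X(t) = 1/(1 - 2*t)
K_X(t) = log M_X(t) = -log(1 - 2*t)
K′(t) = -2/(2*t - 1)
K′′(t) = 4/(4*t^2 - 4*t + 1)
K′′′(t) = -16/(8*t^3 - 12*t^2 + 6*t - 1)
K′′′′(t) = 96/(16*t^4 - 32*t^3 + 24*t^2 - 8*t + 1)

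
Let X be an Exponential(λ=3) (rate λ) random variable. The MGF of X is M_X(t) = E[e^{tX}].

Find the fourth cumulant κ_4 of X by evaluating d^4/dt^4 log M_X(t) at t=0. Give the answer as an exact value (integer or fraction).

M_X(t) = 3/(3 - t)
K_X(t) = log M_X(t) = -log(3 - t) + log(3)
D^4[K](t) = 6/(t^4 - 12*t^3 + 54*t^2 - 108*t + 81)

κ_4 = D^4[K](0) = 2/27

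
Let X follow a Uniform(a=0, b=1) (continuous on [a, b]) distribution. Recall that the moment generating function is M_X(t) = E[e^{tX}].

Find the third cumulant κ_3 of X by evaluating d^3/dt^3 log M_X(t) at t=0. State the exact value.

M_X(t) = (e^(t) - 1)/t
K_X(t) = log M_X(t) = -log(t) + log(e^(t) - 1)
K^(3)(t) = (t^3*e^(2*t) + t^3*e^(t) - 2*e^(3*t) + 6*e^(2*t) - 6*e^(t) + 2)/(t^3*e^(3*t) - 3*t^3*e^(2*t) + 3*t^3*e^(t) - t^3)

κ_3 = K^(3)(0) = 0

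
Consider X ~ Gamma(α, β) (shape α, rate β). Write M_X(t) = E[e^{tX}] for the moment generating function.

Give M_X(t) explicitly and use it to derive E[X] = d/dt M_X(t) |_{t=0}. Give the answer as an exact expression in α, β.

E[X] = M^(1)(0) = α/β

M_X(t) = (β/(β - t))^α
M^(1)(t) = -α*β^α*(1/(β - t))^α/(-β + t)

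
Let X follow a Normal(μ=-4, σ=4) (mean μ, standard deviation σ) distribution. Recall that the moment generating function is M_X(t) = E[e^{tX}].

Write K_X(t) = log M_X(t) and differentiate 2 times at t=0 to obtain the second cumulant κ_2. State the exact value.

κ_2 = D^2[K](0) = 16

M_X(t) = e^(8*t^2 - 4*t)
K_X(t) = log M_X(t) = 8*t^2 - 4*t
D^2[K](t) = 16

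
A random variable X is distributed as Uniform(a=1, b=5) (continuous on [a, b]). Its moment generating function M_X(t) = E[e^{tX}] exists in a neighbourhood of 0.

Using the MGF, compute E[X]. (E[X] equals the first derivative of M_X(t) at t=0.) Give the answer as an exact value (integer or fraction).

M_X(t) = (e^(5*t) - e^(t))/(4*t)
M′(t) = (5*t*e^(5*t) - t*e^(t) - e^(5*t) + e^(t))/(4*t^2)

E[X] = M′(0) = 3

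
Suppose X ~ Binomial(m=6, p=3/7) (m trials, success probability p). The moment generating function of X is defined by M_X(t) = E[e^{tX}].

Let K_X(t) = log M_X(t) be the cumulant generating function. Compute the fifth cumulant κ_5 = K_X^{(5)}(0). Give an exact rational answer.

M_X(t) = (3*e^(t)/7 + 4/7)^6
K_X(t) = log M_X(t) = 6*log(3*e^(t)/7 + 4/7)
K′(t) = 18*e^(t)/(3*e^(t) + 4)
K′′(t) = 72*e^(t)/(9*e^(2*t) + 24*e^(t) + 16)
K′′′(t) = (-216*e^(2*t) + 288*e^(t))/(27*e^(3*t) + 108*e^(2*t) + 144*e^(t) + 64)
K′′′′(t) = (648*e^(3*t) - 3456*e^(2*t) + 1152*e^(t))/(81*e^(4*t) + 432*e^(3*t) + 864*e^(2*t) + 768*e^(t) + 256)
K′′′′′(t) = (-1944*e^(4*t) + 28512*e^(3*t) - 38016*e^(2*t) + 4608*e^(t))/(243*e^(5*t) + 1620*e^(4*t) + 4320*e^(3*t) + 5760*e^(2*t) + 3840*e^(t) + 1024)

κ_5 = K′′′′′(0) = -6840/16807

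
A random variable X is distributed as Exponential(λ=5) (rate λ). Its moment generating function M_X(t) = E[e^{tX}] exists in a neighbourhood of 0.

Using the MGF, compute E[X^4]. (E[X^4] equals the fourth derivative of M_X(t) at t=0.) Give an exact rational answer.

M_X(t) = 5/(5 - t)
M^(4)(t) = -120/(t^5 - 25*t^4 + 250*t^3 - 1250*t^2 + 3125*t - 3125)

E[X^4] = M^(4)(0) = 24/625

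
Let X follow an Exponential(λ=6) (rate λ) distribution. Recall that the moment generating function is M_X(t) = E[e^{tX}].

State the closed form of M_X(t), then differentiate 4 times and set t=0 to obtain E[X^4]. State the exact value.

E[X^4] = d^4M/dt^4 |_{t=0} = 1/54

M_X(t) = 6/(6 - t)
dM/dt = 6/(t^2 - 12*t + 36)
d^2M/dt^2 = -12/(t^3 - 18*t^2 + 108*t - 216)
d^3M/dt^3 = 36/(t^4 - 24*t^3 + 216*t^2 - 864*t + 1296)
d^4M/dt^4 = -144/(t^5 - 30*t^4 + 360*t^3 - 2160*t^2 + 6480*t - 7776)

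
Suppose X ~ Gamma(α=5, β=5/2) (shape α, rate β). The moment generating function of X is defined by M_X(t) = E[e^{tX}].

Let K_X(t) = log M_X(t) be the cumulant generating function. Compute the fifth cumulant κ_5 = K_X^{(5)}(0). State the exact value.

M_X(t) = 3125/(32*(5/2 - t)^5)
K_X(t) = log M_X(t) = -5*log(5/2 - t) - 5*log(2) + 5*log(5)
D^5[K](t) = -3840/(32*t^5 - 400*t^4 + 2000*t^3 - 5000*t^2 + 6250*t - 3125)

κ_5 = D^5[K](0) = 768/625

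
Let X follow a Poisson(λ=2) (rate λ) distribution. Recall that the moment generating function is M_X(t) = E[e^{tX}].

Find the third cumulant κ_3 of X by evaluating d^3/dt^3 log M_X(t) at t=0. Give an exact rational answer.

M_X(t) = e^(2*e^(t) - 2)
K_X(t) = log M_X(t) = 2*e^(t) - 2
dK/dt = 2*e^(t)
d^2K/dt^2 = 2*e^(t)
d^3K/dt^3 = 2*e^(t)

κ_3 = d^3K/dt^3 |_{t=0} = 2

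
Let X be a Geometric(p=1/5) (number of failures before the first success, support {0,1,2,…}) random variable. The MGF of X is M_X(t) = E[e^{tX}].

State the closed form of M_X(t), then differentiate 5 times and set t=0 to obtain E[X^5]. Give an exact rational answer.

E[X^5] = M′′′′′(0) = 194404

M_X(t) = 1/(5*(1 - 4*e^(t)/5))
M′(t) = 4*e^(t)/(16*e^(2*t) - 40*e^(t) + 25)
M′′(t) = (-16*e^(2*t) - 20*e^(t))/(64*e^(3*t) - 240*e^(2*t) + 300*e^(t) - 125)
M′′′(t) = (64*e^(3*t) + 320*e^(2*t) + 100*e^(t))/(256*e^(4*t) - 1280*e^(3*t) + 2400*e^(2*t) - 2000*e^(t) + 625)
M′′′′(t) = (-256*e^(4*t) - 3520*e^(3*t) - 4400*e^(2*t) - 500*e^(t))/(1024*e^(5*t) - 6400*e^(4*t) + 16000*e^(3*t) - 20000*e^(2*t) + 12500*e^(t) - 3125)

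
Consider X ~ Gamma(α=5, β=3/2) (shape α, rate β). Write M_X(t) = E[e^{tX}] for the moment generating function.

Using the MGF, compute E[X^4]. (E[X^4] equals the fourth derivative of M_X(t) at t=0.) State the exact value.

M_X(t) = 243/(32*(3/2 - t)^5)
M^(4)(t) = -6531840/(512*t^9 - 6912*t^8 + 41472*t^7 - 145152*t^6 + 326592*t^5 - 489888*t^4 + 489888*t^3 - 314928*t^2 + 118098*t - 19683)

E[X^4] = M^(4)(0) = 8960/27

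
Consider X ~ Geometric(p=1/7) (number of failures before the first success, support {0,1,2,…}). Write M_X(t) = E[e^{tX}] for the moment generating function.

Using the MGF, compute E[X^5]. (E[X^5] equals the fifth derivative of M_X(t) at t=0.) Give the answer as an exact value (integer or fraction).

M_X(t) = 1/(7*(1 - 6*e^(t)/7))
M′(t) = 6*e^(t)/(36*e^(2*t) - 84*e^(t) + 49)
M′′(t) = (-36*e^(2*t) - 42*e^(t))/(216*e^(3*t) - 756*e^(2*t) + 882*e^(t) - 343)
M′′′(t) = (216*e^(3*t) + 1008*e^(2*t) + 294*e^(t))/(1296*e^(4*t) - 6048*e^(3*t) + 10584*e^(2*t) - 8232*e^(t) + 2401)
M′′′′(t) = (-1296*e^(4*t) - 16632*e^(3*t) - 19404*e^(2*t) - 2058*e^(t))/(7776*e^(5*t) - 45360*e^(4*t) + 105840*e^(3*t) - 123480*e^(2*t) + 72030*e^(t) - 16807)

E[X^5] = M′′′′′(0) = 1277646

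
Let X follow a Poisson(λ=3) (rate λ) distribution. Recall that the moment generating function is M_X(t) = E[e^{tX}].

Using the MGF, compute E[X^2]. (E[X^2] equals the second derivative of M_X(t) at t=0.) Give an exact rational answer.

M_X(t) = e^(3*e^(t) - 3)
D^2[M](t) = (9*e^(2*t)*e^(3*e^(t)) + 3*e^(t)*e^(3*e^(t)))*e^(-3)

E[X^2] = D^2[M](0) = 12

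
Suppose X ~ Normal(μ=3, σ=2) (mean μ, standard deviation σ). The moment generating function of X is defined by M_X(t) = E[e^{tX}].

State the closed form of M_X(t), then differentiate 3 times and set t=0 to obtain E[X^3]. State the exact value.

E[X^3] = M^(3)(0) = 63

M_X(t) = e^(2*t^2 + 3*t)
M^(3)(t) = 64*t^3*e^(3*t)*e^(2*t^2) + 144*t^2*e^(3*t)*e^(2*t^2) + 156*t*e^(3*t)*e^(2*t^2) + 63*e^(3*t)*e^(2*t^2)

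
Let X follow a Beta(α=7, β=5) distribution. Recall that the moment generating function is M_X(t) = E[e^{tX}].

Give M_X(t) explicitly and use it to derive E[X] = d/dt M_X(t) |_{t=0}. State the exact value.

M_X(t) = ₁F₁(7; 12; t)
D[M](t) = 7*₁F₁(8; 13; t)/12

E[X] = D[M](0) = 7/12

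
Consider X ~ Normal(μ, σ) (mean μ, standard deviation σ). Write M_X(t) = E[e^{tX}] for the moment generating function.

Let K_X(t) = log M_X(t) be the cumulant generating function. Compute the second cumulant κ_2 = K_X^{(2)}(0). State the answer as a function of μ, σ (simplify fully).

M_X(t) = e^(μ*t + σ^2*t^2/2)
K_X(t) = log M_X(t) = μ*t + σ^2*t^2/2
K^(2)(t) = σ^2

κ_2 = K^(2)(0) = σ^2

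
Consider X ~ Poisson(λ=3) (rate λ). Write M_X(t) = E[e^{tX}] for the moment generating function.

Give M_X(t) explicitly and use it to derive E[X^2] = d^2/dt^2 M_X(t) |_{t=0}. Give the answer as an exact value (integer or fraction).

M_X(t) = e^(3*e^(t) - 3)
M^(2)(t) = (9*e^(2*t)*e^(3*e^(t)) + 3*e^(t)*e^(3*e^(t)))*e^(-3)

E[X^2] = M^(2)(0) = 12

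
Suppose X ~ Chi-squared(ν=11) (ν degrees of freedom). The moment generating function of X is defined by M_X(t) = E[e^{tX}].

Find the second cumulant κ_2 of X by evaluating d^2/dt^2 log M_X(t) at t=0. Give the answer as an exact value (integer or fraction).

M_X(t) = (1 - 2*t)^(-11/2)
K_X(t) = log M_X(t) = -11*log(1 - 2*t)/2
K′(t) = -11/(2*t - 1)
K′′(t) = 22/(4*t^2 - 4*t + 1)

κ_2 = K′′(0) = 22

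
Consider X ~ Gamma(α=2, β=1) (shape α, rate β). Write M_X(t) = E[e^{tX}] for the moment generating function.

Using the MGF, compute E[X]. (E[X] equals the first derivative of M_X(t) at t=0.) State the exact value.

M_X(t) = (1 - t)^(-2)
M′(t) = -2/(t^3 - 3*t^2 + 3*t - 1)

E[X] = M′(0) = 2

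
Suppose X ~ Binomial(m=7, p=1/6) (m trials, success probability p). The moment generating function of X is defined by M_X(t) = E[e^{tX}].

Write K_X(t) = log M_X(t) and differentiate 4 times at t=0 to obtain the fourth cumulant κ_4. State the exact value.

κ_4 = K^(4)(0) = 35/216

M_X(t) = (e^(t)/6 + 5/6)^7
K_X(t) = log M_X(t) = 7*log(e^(t)/6 + 5/6)
K^(4)(t) = (35*e^(3*t) - 700*e^(2*t) + 875*e^(t))/(e^(4*t) + 20*e^(3*t) + 150*e^(2*t) + 500*e^(t) + 625)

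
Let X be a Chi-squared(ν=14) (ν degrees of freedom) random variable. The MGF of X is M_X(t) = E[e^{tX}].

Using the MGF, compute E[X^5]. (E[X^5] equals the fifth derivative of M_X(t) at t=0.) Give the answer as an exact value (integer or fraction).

E[X^5] = M^(5)(0) = 1774080

M_X(t) = (1 - 2*t)^(-7)
M^(5)(t) = 1774080/(4096*t^12 - 24576*t^11 + 67584*t^10 - 112640*t^9 + 126720*t^8 - 101376*t^7 + 59136*t^6 - 25344*t^5 + 7920*t^4 - 1760*t^3 + 264*t^2 - 24*t + 1)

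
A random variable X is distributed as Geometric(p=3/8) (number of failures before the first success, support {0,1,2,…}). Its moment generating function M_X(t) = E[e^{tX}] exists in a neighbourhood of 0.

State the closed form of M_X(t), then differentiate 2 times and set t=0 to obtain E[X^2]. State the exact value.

E[X^2] = M′′(0) = 65/9

M_X(t) = 3/(8*(1 - 5*e^(t)/8))
M′(t) = 15*e^(t)/(25*e^(2*t) - 80*e^(t) + 64)
M′′(t) = (-75*e^(2*t) - 120*e^(t))/(125*e^(3*t) - 600*e^(2*t) + 960*e^(t) - 512)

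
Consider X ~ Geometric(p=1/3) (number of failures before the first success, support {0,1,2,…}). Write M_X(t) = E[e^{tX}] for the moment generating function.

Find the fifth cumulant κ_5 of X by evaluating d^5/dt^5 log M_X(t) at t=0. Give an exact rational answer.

κ_5 = d^5K/dt^5 |_{t=0} = 2190

M_X(t) = 1/(3*(1 - 2*e^(t)/3))
K_X(t) = log M_X(t) = -log(1 - 2*e^(t)/3) - log(3)
dK/dt = -2*e^(t)/(2*e^(t) - 3)
d^2K/dt^2 = 6*e^(t)/(4*e^(2*t) - 12*e^(t) + 9)
d^3K/dt^3 = (-12*e^(2*t) - 18*e^(t))/(8*e^(3*t) - 36*e^(2*t) + 54*e^(t) - 27)
d^4K/dt^4 = (24*e^(3*t) + 144*e^(2*t) + 54*e^(t))/(16*e^(4*t) - 96*e^(3*t) + 216*e^(2*t) - 216*e^(t) + 81)
d^5K/dt^5 = (-48*e^(4*t) - 792*e^(3*t) - 1188*e^(2*t) - 162*e^(t))/(32*e^(5*t) - 240*e^(4*t) + 720*e^(3*t) - 1080*e^(2*t) + 810*e^(t) - 243)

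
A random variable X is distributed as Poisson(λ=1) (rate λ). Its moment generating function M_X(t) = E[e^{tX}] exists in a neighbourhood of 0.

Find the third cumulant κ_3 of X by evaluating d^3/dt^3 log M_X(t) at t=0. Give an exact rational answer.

κ_3 = d^3K/dt^3 |_{t=0} = 1

M_X(t) = e^(e^(t) - 1)
K_X(t) = log M_X(t) = e^(t) - 1
dK/dt = e^(t)
d^2K/dt^2 = e^(t)
d^3K/dt^3 = e^(t)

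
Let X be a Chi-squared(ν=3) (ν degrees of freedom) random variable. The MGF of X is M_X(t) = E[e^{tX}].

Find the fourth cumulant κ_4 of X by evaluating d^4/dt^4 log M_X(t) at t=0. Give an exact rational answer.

κ_4 = K′′′′(0) = 144

M_X(t) = (1 - 2*t)^(-3/2)
K_X(t) = log M_X(t) = -3*log(1 - 2*t)/2
K′(t) = -3/(2*t - 1)
K′′(t) = 6/(4*t^2 - 4*t + 1)
K′′′(t) = -24/(8*t^3 - 12*t^2 + 6*t - 1)
K′′′′(t) = 144/(16*t^4 - 32*t^3 + 24*t^2 - 8*t + 1)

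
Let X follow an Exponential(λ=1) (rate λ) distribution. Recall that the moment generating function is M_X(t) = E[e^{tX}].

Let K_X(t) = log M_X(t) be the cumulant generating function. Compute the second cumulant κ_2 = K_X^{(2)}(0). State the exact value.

M_X(t) = 1/(1 - t)
K_X(t) = log M_X(t) = -log(1 - t)
D^2[K](t) = 1/(t^2 - 2*t + 1)

κ_2 = D^2[K](0) = 1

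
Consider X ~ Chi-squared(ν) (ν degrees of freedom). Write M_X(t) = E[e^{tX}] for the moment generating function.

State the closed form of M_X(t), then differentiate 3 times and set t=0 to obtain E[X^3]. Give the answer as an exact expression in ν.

E[X^3] = M′′′(0) = ν*(ν^2 + 6*ν + 8)

M_X(t) = (1 - 2*t)^(-ν/2)
M′(t) = -ν/(2*t*(1 - 2*t)^(ν/2) - (1 - 2*t)^(ν/2))
M′′(t) = (ν^2 + 2*ν)/(4*t^2*(1 - 2*t)^(ν/2) - 4*t*(1 - 2*t)^(ν/2) + (1 - 2*t)^(ν/2))
M′′′(t) = (-ν^3 - 6*ν^2 - 8*ν)/(8*t^3*(1 - 2*t)^(ν/2) - 12*t^2*(1 - 2*t)^(ν/2) + 6*t*(1 - 2*t)^(ν/2) - (1 - 2*t)^(ν/2))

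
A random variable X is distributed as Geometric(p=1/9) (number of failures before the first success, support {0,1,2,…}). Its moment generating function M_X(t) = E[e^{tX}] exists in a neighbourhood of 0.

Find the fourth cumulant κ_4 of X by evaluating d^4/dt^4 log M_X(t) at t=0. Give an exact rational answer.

κ_4 = D^4[K](0) = 31176

M_X(t) = 1/(9*(1 - 8*e^(t)/9))
K_X(t) = log M_X(t) = -log(1 - 8*e^(t)/9) - 2*log(3)
D^4[K](t) = (4608*e^(3*t) + 20736*e^(2*t) + 5832*e^(t))/(4096*e^(4*t) - 18432*e^(3*t) + 31104*e^(2*t) - 23328*e^(t) + 6561)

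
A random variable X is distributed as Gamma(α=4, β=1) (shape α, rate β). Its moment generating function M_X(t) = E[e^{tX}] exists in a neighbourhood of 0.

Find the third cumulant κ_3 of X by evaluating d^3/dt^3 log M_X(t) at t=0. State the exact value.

κ_3 = D^3[K](0) = 8

M_X(t) = (1 - t)^(-4)
K_X(t) = log M_X(t) = -4*log(1 - t)
D^3[K](t) = -8/(t^3 - 3*t^2 + 3*t - 1)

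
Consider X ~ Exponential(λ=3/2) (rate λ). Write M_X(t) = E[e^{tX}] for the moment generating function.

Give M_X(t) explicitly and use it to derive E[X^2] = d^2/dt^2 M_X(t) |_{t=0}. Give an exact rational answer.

M_X(t) = 3/(2*(3/2 - t))
M^(2)(t) = -24/(8*t^3 - 36*t^2 + 54*t - 27)

E[X^2] = M^(2)(0) = 8/9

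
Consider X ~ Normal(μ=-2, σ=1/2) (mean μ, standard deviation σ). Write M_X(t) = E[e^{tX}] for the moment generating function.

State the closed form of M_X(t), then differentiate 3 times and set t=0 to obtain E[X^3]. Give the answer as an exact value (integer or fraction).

M_X(t) = e^(t^2/8 - 2*t)
M′(t) = t*e^(-2*t)*e^(t^2/8)/4 - 2*e^(-2*t)*e^(t^2/8)
M′′(t) = (t^2*e^(t^2/8) - 16*t*e^(t^2/8) + 68*e^(t^2/8))*e^(-2*t)/16
M′′′(t) = (t^3*e^(t^2/8) - 24*t^2*e^(t^2/8) + 204*t*e^(t^2/8) - 608*e^(t^2/8))*e^(-2*t)/64

E[X^3] = M′′′(0) = -19/2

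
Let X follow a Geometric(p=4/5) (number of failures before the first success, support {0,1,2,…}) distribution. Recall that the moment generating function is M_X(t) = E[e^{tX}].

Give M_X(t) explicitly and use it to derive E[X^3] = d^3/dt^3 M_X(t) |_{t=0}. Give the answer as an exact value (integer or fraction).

M_X(t) = 4/(5*(1 - e^(t)/5))
M^(3)(t) = (4*e^(3*t) + 80*e^(2*t) + 100*e^(t))/(e^(4*t) - 20*e^(3*t) + 150*e^(2*t) - 500*e^(t) + 625)

E[X^3] = M^(3)(0) = 23/32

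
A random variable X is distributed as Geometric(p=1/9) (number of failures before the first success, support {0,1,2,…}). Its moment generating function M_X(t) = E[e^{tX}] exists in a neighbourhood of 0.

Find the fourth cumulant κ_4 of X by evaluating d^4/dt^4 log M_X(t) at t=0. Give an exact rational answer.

κ_4 = K^(4)(0) = 31176

M_X(t) = 1/(9*(1 - 8*e^(t)/9))
K_X(t) = log M_X(t) = -log(1 - 8*e^(t)/9) - 2*log(3)
K^(4)(t) = (4608*e^(3*t) + 20736*e^(2*t) + 5832*e^(t))/(4096*e^(4*t) - 18432*e^(3*t) + 31104*e^(2*t) - 23328*e^(t) + 6561)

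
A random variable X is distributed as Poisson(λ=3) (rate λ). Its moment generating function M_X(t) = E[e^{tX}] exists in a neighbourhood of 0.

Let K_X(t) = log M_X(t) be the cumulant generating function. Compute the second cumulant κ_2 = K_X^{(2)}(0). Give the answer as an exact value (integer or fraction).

κ_2 = K′′(0) = 3

M_X(t) = e^(3*e^(t) - 3)
K_X(t) = log M_X(t) = 3*e^(t) - 3
K′(t) = 3*e^(t)
K′′(t) = 3*e^(t)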